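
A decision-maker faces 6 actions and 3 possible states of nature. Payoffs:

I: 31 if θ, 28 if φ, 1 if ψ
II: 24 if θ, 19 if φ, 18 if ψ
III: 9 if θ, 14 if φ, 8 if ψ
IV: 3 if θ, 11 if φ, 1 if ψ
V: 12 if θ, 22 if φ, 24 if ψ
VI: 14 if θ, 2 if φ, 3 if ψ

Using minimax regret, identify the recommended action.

II

Column bests: θ=31, φ=28, ψ=24.
I regrets: 0, 0, 23 → max 23
II regrets: 7, 9, 6 → max 9
III regrets: 22, 14, 16 → max 22
IV regrets: 28, 17, 23 → max 28
V regrets: 19, 6, 0 → max 19
VI regrets: 17, 26, 21 → max 26
Smallest max regret = 9 → II.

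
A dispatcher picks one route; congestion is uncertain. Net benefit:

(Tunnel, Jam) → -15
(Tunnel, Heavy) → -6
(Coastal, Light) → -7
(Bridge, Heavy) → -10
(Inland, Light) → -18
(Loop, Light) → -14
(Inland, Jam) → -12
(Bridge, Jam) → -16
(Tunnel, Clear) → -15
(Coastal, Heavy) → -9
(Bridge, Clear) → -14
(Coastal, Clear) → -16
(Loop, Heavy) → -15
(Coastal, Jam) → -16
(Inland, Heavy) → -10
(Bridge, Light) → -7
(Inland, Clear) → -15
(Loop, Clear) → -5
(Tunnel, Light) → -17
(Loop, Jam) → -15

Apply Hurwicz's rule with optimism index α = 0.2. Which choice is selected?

Loop

Inland: 0.2·(-10) + 0.8·(-18) = -16.4
Tunnel: 0.2·(-6) + 0.8·(-17) = -14.8
Loop: 0.2·(-5) + 0.8·(-15) = -13
Coastal: 0.2·(-7) + 0.8·(-16) = -14.2
Bridge: 0.2·(-7) + 0.8·(-16) = -14.2
Highest Hurwicz score = -13 → Loop.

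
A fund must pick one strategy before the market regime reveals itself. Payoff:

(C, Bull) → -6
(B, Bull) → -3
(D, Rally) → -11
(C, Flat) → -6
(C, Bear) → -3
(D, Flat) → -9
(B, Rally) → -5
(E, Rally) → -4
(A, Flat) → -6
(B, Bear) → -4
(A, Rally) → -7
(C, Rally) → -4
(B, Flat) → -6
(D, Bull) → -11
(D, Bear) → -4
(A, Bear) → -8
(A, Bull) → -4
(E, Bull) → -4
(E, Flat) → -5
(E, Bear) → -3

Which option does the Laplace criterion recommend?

Row averages: A=-6.25, B=-4.5, C=-4.75, D=-8.75, E=-4
Highest average = -4 → E.

E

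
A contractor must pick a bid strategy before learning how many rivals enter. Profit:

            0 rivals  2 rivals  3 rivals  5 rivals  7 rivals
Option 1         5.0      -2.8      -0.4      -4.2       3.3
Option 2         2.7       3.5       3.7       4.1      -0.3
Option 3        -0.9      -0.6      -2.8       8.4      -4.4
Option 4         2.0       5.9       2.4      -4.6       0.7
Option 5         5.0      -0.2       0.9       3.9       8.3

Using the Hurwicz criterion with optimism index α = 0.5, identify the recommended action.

Option 5

Option 1: 0.5·5.0 + 0.5·(-4.2) = 0.4
Option 2: 0.5·4.1 + 0.5·(-0.3) = 1.9
Option 3: 0.5·8.4 + 0.5·(-4.4) = 2
Option 4: 0.5·5.9 + 0.5·(-4.6) = 0.65
Option 5: 0.5·8.3 + 0.5·(-0.2) = 4.05
Highest Hurwicz score = 4.05 → Option 5.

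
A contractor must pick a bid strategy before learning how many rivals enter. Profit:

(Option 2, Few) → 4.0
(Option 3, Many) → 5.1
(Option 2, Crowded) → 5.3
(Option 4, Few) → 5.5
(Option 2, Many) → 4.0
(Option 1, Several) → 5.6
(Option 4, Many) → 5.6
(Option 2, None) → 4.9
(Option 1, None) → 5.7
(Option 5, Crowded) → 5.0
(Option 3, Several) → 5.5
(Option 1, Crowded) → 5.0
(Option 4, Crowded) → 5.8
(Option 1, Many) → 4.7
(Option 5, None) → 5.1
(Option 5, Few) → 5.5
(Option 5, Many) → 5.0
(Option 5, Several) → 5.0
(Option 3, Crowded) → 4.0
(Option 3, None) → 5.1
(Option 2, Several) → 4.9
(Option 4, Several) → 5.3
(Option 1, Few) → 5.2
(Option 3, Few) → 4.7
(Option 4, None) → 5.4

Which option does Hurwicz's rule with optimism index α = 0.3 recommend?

Option 1: 0.3·5.7 + 0.7·4.7 = 5
Option 2: 0.3·5.3 + 0.7·4.0 = 4.39
Option 3: 0.3·5.5 + 0.7·4.0 = 4.45
Option 4: 0.3·5.8 + 0.7·5.3 = 5.45
Option 5: 0.3·5.5 + 0.7·5.0 = 5.15
Highest Hurwicz score = 5.45 → Option 4.

Option 4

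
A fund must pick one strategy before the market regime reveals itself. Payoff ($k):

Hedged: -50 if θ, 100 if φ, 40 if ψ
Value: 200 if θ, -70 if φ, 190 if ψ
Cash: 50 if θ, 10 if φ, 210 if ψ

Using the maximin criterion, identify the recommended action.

Row minima: Hedged=-50, Value=-70, Cash=10
Best worst-case = 10 → Cash.

Cash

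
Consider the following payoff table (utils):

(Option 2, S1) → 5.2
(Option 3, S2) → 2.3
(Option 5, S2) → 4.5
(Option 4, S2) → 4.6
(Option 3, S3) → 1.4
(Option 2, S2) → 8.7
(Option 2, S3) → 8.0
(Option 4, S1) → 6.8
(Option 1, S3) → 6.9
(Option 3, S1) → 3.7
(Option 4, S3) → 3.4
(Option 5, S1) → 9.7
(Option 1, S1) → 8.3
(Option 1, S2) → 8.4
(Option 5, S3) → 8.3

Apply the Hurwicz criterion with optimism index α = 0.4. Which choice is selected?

Option 1: 0.4·8.4 + 0.6·6.9 = 7.5
Option 2: 0.4·8.7 + 0.6·5.2 = 6.6
Option 3: 0.4·3.7 + 0.6·1.4 = 2.32
Option 4: 0.4·6.8 + 0.6·3.4 = 4.76
Option 5: 0.4·9.7 + 0.6·4.5 = 6.58
Highest Hurwicz score = 7.5 → Option 1.

Option 1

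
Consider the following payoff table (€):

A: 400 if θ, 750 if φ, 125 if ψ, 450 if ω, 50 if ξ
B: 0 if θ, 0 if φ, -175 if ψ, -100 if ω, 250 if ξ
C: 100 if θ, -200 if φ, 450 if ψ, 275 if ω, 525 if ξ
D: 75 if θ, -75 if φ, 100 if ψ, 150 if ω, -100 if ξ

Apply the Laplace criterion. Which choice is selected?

A

Row averages: A=355, B=-5, C=230, D=30
Highest average = 355 → A.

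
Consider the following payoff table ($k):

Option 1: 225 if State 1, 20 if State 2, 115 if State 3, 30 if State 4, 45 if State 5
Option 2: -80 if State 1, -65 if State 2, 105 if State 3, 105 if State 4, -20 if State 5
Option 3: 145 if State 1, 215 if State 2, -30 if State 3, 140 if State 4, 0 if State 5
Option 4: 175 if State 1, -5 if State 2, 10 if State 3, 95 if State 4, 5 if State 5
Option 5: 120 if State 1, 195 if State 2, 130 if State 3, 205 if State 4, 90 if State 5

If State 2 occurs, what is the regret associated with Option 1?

195

Best payoff under State 2 is 215.
Regret = 215 − 20 = 195.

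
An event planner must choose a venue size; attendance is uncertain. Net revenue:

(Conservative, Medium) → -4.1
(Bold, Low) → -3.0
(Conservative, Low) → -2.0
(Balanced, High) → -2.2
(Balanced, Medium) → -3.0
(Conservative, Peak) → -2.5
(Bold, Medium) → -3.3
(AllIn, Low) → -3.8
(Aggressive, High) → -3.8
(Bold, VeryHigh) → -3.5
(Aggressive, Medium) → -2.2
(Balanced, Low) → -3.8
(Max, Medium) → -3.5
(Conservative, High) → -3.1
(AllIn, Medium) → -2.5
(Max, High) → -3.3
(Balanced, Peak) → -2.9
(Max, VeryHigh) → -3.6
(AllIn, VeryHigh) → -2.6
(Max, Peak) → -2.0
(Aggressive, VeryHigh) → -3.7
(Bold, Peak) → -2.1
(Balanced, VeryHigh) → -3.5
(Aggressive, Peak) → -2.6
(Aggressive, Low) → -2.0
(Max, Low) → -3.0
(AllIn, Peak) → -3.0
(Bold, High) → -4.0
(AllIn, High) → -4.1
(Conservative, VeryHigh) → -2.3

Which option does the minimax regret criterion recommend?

Column bests: Low=-2.0, Medium=-2.2, High=-2.2, VeryHigh=-2.3, Peak=-2.0.
Conservative regrets: 0.0, 1.9, 0.9, 0.0, 0.5 → max 1.9
Balanced regrets: 1.8, 0.8, 0.0, 1.2, 0.9 → max 1.8
Aggressive regrets: 0.0, 0.0, 1.6, 1.4, 0.6 → max 1.6
Bold regrets: 1.0, 1.1, 1.8, 1.2, 0.1 → max 1.8
AllIn regrets: 1.8, 0.3, 1.9, 0.3, 1.0 → max 1.9
Max regrets: 1.0, 1.3, 1.1, 1.3, 0.0 → max 1.3
Smallest max regret = 1.3 → Max.

Max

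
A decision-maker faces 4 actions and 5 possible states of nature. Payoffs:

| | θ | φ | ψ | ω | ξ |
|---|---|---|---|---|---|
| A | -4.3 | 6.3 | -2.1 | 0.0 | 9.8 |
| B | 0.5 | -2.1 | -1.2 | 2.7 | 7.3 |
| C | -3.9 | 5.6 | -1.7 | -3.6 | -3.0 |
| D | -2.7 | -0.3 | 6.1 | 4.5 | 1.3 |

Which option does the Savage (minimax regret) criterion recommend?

A

Column bests: θ=0.5, φ=6.3, ψ=6.1, ω=4.5, ξ=9.8.
A regrets: 4.8, 0.0, 8.2, 4.5, 0.0 → max 8.2
B regrets: 0.0, 8.4, 7.3, 1.8, 2.5 → max 8.4
C regrets: 4.4, 0.7, 7.8, 8.1, 12.8 → max 12.8
D regrets: 3.2, 6.6, 0.0, 0.0, 8.5 → max 8.5
Smallest max regret = 8.2 → A.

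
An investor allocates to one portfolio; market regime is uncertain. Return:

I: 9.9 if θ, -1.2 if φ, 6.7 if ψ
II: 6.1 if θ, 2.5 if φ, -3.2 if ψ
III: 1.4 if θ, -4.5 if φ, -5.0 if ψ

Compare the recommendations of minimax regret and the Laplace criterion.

Column bests: θ=9.9, φ=2.5, ψ=6.7.
I regrets: 0.0, 3.7, 0.0 → max 3.7
II regrets: 3.8, 0.0, 9.9 → max 9.9
III regrets: 8.5, 7.0, 11.7 → max 11.7
Smallest max regret = 3.7 → I.
Row averages: I=77/15, II=1.8, III=-2.7
Highest average = 77/15 → I.

minimax regret → I; laplace → I (agree)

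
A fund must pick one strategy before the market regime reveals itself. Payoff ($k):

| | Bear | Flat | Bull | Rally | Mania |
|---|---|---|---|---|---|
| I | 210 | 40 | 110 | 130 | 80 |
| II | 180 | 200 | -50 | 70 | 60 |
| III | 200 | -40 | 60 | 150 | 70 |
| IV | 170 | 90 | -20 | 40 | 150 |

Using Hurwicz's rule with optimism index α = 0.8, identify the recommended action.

I

I: 0.8·210 + 0.2·40 = 176
II: 0.8·200 + 0.2·(-50) = 150
III: 0.8·200 + 0.2·(-40) = 152
IV: 0.8·170 + 0.2·(-20) = 132
Highest Hurwicz score = 176 → I.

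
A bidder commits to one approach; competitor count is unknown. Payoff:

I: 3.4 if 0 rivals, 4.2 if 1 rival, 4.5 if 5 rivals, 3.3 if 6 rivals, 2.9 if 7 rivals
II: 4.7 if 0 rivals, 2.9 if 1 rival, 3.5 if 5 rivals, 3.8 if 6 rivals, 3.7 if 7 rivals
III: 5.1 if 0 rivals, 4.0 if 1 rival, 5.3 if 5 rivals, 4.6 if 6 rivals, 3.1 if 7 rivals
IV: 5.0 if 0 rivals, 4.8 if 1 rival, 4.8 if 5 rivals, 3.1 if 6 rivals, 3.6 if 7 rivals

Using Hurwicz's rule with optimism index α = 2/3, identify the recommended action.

I: 2/3·4.5 + 1/3·2.9 = 119/30
II: 2/3·4.7 + 1/3·2.9 = 4.1
III: 2/3·5.3 + 1/3·3.1 = 137/30
IV: 2/3·5.0 + 1/3·3.1 = 131/30
Highest Hurwicz score = 137/30 → III.

III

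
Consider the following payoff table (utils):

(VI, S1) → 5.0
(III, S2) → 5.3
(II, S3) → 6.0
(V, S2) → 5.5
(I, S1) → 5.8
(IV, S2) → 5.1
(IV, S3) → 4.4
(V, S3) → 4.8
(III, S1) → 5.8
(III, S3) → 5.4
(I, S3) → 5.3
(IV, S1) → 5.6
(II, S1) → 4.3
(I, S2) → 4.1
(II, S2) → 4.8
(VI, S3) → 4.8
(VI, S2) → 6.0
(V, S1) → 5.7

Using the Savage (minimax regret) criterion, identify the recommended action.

Column bests: S1=5.8, S2=6.0, S3=6.0.
I regrets: 0.0, 1.9, 0.7 → max 1.9
II regrets: 1.5, 1.2, 0.0 → max 1.5
III regrets: 0.0, 0.7, 0.6 → max 0.7
IV regrets: 0.2, 0.9, 1.6 → max 1.6
V regrets: 0.1, 0.5, 1.2 → max 1.2
VI regrets: 0.8, 0.0, 1.2 → max 1.2
Smallest max regret = 0.7 → III.

III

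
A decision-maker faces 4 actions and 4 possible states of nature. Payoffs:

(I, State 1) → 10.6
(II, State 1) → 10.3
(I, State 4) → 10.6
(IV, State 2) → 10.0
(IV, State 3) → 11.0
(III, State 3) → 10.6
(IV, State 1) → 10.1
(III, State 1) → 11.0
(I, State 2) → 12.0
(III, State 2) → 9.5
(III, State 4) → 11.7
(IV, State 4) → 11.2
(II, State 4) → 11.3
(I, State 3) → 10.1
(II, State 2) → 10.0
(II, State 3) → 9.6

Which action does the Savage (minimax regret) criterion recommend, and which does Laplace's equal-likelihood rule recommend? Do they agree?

minimax regret → I; laplace → I (agree)

Column bests: State 1=11.0, State 2=12.0, State 3=11.0, State 4=11.7.
I regrets: 0.4, 0.0, 0.9, 1.1 → max 1.1
II regrets: 0.7, 2.0, 1.4, 0.4 → max 2.0
III regrets: 0.0, 2.5, 0.4, 0.0 → max 2.5
IV regrets: 0.9, 2.0, 0.0, 0.5 → max 2.0
Smallest max regret = 1.1 → I.
Row averages: I=10.825, II=10.3, III=10.7, IV=10.575
Highest average = 10.825 → I.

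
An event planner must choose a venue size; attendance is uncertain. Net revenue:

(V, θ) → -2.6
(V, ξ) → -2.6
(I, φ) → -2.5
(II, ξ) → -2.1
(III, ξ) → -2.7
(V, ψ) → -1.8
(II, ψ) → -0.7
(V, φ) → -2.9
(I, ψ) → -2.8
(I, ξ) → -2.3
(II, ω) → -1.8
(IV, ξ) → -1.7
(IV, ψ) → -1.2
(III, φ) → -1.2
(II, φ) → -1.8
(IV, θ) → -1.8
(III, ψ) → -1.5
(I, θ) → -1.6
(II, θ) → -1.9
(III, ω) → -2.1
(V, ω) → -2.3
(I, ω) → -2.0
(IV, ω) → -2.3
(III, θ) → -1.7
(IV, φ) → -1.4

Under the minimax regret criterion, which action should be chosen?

Column bests: θ=-1.6, φ=-1.2, ψ=-0.7, ω=-1.8, ξ=-1.7.
I regrets: 0.0, 1.3, 2.1, 0.2, 0.6 → max 2.1
II regrets: 0.3, 0.6, 0.0, 0.0, 0.4 → max 0.6
III regrets: 0.1, 0.0, 0.8, 0.3, 1.0 → max 1.0
IV regrets: 0.2, 0.2, 0.5, 0.5, 0.0 → max 0.5
V regrets: 1.0, 1.7, 1.1, 0.5, 0.9 → max 1.7
Smallest max regret = 0.5 → IV.

IV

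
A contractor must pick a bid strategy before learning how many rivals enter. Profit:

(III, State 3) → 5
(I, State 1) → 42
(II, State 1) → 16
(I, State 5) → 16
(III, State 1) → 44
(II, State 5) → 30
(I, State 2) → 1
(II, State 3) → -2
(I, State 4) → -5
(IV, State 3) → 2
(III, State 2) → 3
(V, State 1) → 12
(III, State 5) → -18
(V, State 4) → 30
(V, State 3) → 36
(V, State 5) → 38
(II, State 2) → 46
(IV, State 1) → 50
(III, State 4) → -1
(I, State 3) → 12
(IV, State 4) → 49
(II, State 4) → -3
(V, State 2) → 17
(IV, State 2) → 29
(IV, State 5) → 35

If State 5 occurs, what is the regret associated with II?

Best payoff under State 5 is 38.
Regret = 38 − 30 = 8.

8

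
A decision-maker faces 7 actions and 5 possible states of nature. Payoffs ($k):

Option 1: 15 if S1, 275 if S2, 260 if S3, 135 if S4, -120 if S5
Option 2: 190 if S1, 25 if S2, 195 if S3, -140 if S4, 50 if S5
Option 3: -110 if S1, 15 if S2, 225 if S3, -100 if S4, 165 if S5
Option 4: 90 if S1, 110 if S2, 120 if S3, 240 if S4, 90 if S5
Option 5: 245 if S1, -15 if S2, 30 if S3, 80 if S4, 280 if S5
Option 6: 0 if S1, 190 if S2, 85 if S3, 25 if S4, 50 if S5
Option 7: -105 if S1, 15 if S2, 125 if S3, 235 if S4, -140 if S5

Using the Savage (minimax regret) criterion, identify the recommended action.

Column bests: S1=245, S2=275, S3=260, S4=240, S5=280.
Option 1 regrets: 230, 0, 0, 105, 400 → max 400
Option 2 regrets: 55, 250, 65, 380, 230 → max 380
Option 3 regrets: 355, 260, 35, 340, 115 → max 355
Option 4 regrets: 155, 165, 140, 0, 190 → max 190
Option 5 regrets: 0, 290, 230, 160, 0 → max 290
Option 6 regrets: 245, 85, 175, 215, 230 → max 245
Option 7 regrets: 350, 260, 135, 5, 420 → max 420
Smallest max regret = 190 → Option 4.

Option 4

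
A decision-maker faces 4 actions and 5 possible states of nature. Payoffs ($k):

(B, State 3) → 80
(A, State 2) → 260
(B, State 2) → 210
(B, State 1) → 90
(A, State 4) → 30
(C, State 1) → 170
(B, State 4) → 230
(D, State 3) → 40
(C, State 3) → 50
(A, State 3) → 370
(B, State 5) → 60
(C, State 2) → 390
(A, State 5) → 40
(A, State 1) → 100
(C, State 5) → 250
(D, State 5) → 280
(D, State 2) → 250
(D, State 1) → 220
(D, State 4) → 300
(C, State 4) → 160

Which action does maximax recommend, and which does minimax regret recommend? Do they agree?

Row maxima: A=370, B=230, C=390, D=300
Best best-case = 390 → C.
Column bests: State 1=220, State 2=390, State 3=370, State 4=300, State 5=280.
A regrets: 120, 130, 0, 270, 240 → max 270
B regrets: 130, 180, 290, 70, 220 → max 290
C regrets: 50, 0, 320, 140, 30 → max 320
D regrets: 0, 140, 330, 0, 0 → max 330
Smallest max regret = 270 → A.

maximax → C; minimax regret → A (disagree)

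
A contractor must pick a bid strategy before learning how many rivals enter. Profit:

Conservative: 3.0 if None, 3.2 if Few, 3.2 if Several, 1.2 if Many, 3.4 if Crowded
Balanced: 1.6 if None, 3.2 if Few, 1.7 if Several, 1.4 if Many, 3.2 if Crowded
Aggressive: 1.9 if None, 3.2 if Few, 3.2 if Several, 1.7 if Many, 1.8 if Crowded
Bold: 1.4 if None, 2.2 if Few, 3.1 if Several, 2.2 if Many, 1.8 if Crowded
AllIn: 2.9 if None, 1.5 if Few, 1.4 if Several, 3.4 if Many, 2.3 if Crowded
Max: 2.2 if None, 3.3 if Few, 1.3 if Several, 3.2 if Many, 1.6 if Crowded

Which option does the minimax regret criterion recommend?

Column bests: None=3.0, Few=3.3, Several=3.2, Many=3.4, Crowded=3.4.
Conservative regrets: 0.0, 0.1, 0.0, 2.2, 0.0 → max 2.2
Balanced regrets: 1.4, 0.1, 1.5, 2.0, 0.2 → max 2.0
Aggressive regrets: 1.1, 0.1, 0.0, 1.7, 1.6 → max 1.7
Bold regrets: 1.6, 1.1, 0.1, 1.2, 1.6 → max 1.6
AllIn regrets: 0.1, 1.8, 1.8, 0.0, 1.1 → max 1.8
Max regrets: 0.8, 0.0, 1.9, 0.2, 1.8 → max 1.9
Smallest max regret = 1.6 → Bold.

Bold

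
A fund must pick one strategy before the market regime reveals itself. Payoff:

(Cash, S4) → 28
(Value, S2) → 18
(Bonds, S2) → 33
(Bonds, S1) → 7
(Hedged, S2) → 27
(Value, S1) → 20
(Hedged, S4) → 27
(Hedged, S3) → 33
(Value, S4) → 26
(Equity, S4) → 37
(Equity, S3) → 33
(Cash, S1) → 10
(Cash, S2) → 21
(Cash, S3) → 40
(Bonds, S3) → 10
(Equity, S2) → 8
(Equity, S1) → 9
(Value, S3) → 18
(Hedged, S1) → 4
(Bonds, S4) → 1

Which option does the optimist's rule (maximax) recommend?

Row maxima: Hedged=33, Bonds=33, Cash=40, Equity=37, Value=26
Best best-case = 40 → Cash.

Cash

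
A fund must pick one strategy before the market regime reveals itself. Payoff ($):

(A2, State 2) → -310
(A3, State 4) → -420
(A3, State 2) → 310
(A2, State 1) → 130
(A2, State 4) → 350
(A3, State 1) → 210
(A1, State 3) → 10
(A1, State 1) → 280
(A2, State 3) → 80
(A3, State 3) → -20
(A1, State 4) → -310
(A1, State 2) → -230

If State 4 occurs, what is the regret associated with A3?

770

Best payoff under State 4 is 350.
Regret = 350 − (-420) = 770.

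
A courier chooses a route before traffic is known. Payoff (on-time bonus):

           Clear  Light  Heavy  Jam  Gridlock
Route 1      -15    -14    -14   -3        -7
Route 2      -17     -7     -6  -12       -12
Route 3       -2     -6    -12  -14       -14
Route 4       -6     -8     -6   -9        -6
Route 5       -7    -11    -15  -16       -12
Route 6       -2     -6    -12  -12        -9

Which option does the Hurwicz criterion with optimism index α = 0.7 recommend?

Route 6

Route 1: 0.7·(-3) + 0.3·(-15) = -6.6
Route 2: 0.7·(-6) + 0.3·(-17) = -9.3
Route 3: 0.7·(-2) + 0.3·(-14) = -5.6
Route 4: 0.7·(-6) + 0.3·(-9) = -6.9
Route 5: 0.7·(-7) + 0.3·(-16) = -9.7
Route 6: 0.7·(-2) + 0.3·(-12) = -5
Highest Hurwicz score = -5 → Route 6.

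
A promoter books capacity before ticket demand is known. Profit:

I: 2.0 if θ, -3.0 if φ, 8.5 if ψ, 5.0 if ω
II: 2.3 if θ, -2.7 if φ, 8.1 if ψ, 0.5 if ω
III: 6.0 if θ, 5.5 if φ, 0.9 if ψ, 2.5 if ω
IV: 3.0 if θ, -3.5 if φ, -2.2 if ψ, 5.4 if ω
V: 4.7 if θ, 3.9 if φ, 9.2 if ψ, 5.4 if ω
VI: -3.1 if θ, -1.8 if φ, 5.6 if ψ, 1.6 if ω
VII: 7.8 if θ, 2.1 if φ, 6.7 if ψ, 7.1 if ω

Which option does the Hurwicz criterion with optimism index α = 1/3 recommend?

V

I: 1/3·8.5 + 2/3·(-3.0) = 5/6
II: 1/3·8.1 + 2/3·(-2.7) = 0.9
III: 1/3·6.0 + 2/3·0.9 = 2.6
IV: 1/3·5.4 + 2/3·(-3.5) = -8/15
V: 1/3·9.2 + 2/3·3.9 = 17/3
VI: 1/3·5.6 + 2/3·(-3.1) = -0.2
VII: 1/3·7.8 + 2/3·2.1 = 4
Highest Hurwicz score = 17/3 → V.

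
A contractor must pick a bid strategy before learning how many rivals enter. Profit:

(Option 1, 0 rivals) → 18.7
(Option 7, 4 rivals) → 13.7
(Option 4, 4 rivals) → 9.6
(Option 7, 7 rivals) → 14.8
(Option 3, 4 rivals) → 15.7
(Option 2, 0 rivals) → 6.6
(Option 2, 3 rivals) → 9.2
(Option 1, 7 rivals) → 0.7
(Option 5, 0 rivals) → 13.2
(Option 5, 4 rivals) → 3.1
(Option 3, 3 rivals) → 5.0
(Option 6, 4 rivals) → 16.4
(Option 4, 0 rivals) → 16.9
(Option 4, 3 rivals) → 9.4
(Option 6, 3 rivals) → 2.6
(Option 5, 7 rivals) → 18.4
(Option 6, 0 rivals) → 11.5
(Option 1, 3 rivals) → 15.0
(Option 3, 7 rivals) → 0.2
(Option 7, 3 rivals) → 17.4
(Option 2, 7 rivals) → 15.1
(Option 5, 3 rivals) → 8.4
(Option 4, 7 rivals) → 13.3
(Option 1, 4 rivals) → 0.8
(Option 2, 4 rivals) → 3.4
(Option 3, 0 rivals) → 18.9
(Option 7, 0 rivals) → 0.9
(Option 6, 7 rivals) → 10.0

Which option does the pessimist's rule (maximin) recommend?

Option 4

Row minima: Option 1=0.7, Option 2=3.4, Option 3=0.2, Option 4=9.4, Option 5=3.1, Option 6=2.6, Option 7=0.9
Best worst-case = 9.4 → Option 4.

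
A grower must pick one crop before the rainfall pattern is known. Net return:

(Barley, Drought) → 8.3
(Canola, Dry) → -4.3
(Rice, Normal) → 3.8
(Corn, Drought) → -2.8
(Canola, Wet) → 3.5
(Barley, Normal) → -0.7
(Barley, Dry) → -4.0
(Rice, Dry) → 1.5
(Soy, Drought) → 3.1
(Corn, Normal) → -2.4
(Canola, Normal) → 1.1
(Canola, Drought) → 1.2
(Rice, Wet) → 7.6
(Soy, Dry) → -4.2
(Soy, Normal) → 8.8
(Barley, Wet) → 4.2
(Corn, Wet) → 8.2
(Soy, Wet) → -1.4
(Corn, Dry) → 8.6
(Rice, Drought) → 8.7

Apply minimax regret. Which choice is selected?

Rice

Column bests: Drought=8.7, Dry=8.6, Normal=8.8, Wet=8.2.
Barley regrets: 0.4, 12.6, 9.5, 4.0 → max 12.6
Canola regrets: 7.5, 12.9, 7.7, 4.7 → max 12.9
Rice regrets: 0.0, 7.1, 5.0, 0.6 → max 7.1
Corn regrets: 11.5, 0.0, 11.2, 0.0 → max 11.5
Soy regrets: 5.6, 12.8, 0.0, 9.6 → max 12.8
Smallest max regret = 7.1 → Rice.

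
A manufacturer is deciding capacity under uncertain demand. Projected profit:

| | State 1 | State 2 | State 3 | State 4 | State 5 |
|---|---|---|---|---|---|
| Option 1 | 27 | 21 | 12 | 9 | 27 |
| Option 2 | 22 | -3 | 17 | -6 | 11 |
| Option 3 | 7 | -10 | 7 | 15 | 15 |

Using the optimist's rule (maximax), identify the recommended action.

Option 1

Row maxima: Option 1=27, Option 2=22, Option 3=15
Best best-case = 27 → Option 1.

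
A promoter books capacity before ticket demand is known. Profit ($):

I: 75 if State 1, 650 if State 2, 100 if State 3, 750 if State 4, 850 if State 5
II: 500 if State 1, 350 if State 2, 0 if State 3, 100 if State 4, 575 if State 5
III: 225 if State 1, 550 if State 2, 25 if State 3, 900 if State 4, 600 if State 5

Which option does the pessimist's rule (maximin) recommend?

I

Row minima: I=75, II=0, III=25
Best worst-case = 75 → I.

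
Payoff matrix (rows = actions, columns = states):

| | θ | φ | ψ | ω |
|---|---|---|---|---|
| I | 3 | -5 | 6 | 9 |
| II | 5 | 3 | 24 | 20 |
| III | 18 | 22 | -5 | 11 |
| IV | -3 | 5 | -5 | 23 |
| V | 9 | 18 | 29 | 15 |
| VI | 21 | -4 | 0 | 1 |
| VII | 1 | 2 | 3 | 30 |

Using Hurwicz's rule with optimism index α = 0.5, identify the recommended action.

I: 0.5·9 + 0.5·(-5) = 2
II: 0.5·24 + 0.5·3 = 13.5
III: 0.5·22 + 0.5·(-5) = 8.5
IV: 0.5·23 + 0.5·(-5) = 9
V: 0.5·29 + 0.5·9 = 19
VI: 0.5·21 + 0.5·(-4) = 8.5
VII: 0.5·30 + 0.5·1 = 15.5
Highest Hurwicz score = 19 → V.

V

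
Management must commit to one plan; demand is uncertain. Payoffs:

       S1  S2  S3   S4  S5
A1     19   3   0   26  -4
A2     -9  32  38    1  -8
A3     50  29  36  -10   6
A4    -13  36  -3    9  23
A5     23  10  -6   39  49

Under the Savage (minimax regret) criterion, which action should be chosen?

Column bests: S1=50, S2=36, S3=38, S4=39, S5=49.
A1 regrets: 31, 33, 38, 13, 53 → max 53
A2 regrets: 59, 4, 0, 38, 57 → max 59
A3 regrets: 0, 7, 2, 49, 43 → max 49
A4 regrets: 63, 0, 41, 30, 26 → max 63
A5 regrets: 27, 26, 44, 0, 0 → max 44
Smallest max regret = 44 → A5.

A5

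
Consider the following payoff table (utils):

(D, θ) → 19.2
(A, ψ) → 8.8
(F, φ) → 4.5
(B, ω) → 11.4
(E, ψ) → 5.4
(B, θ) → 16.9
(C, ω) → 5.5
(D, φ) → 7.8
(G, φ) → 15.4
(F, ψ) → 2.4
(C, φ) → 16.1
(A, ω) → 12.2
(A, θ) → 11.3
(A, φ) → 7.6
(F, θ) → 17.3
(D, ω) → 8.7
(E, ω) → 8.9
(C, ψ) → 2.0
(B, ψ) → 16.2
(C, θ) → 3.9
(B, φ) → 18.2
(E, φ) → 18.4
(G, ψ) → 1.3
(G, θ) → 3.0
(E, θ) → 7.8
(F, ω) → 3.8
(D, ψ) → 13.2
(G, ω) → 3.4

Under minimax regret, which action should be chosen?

B

Column bests: θ=19.2, φ=18.4, ψ=16.2, ω=12.2.
A regrets: 7.9, 10.8, 7.4, 0.0 → max 10.8
B regrets: 2.3, 0.2, 0.0, 0.8 → max 2.3
C regrets: 15.3, 2.3, 14.2, 6.7 → max 15.3
D regrets: 0.0, 10.6, 3.0, 3.5 → max 10.6
E regrets: 11.4, 0.0, 10.8, 3.3 → max 11.4
F regrets: 1.9, 13.9, 13.8, 8.4 → max 13.9
G regrets: 16.2, 3.0, 14.9, 8.8 → max 16.2
Smallest max regret = 2.3 → B.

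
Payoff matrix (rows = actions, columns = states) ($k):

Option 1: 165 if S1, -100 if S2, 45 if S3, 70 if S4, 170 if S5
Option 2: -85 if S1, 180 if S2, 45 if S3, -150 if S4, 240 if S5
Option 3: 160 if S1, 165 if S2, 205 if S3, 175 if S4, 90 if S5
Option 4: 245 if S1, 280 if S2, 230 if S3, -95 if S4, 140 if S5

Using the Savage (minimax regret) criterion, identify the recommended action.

Column bests: S1=245, S2=280, S3=230, S4=175, S5=240.
Option 1 regrets: 80, 380, 185, 105, 70 → max 380
Option 2 regrets: 330, 100, 185, 325, 0 → max 330
Option 3 regrets: 85, 115, 25, 0, 150 → max 150
Option 4 regrets: 0, 0, 0, 270, 100 → max 270
Smallest max regret = 150 → Option 3.

Option 3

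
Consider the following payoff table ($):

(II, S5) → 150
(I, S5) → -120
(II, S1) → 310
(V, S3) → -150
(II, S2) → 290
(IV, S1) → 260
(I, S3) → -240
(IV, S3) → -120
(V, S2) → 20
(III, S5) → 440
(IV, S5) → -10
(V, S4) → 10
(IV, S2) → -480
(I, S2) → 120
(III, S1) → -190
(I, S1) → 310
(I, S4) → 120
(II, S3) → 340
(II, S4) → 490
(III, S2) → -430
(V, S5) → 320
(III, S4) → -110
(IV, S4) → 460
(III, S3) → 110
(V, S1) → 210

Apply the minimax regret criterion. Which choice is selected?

II

Column bests: S1=310, S2=290, S3=340, S4=490, S5=440.
I regrets: 0, 170, 580, 370, 560 → max 580
II regrets: 0, 0, 0, 0, 290 → max 290
III regrets: 500, 720, 230, 600, 0 → max 720
IV regrets: 50, 770, 460, 30, 450 → max 770
V regrets: 100, 270, 490, 480, 120 → max 490
Smallest max regret = 290 → II.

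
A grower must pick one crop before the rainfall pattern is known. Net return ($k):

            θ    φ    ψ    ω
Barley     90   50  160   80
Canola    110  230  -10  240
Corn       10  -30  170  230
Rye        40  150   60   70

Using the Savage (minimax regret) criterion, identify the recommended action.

Column bests: θ=110, φ=230, ψ=170, ω=240.
Barley regrets: 20, 180, 10, 160 → max 180
Canola regrets: 0, 0, 180, 0 → max 180
Corn regrets: 100, 260, 0, 10 → max 260
Rye regrets: 70, 80, 110, 170 → max 170
Smallest max regret = 170 → Rye.

Rye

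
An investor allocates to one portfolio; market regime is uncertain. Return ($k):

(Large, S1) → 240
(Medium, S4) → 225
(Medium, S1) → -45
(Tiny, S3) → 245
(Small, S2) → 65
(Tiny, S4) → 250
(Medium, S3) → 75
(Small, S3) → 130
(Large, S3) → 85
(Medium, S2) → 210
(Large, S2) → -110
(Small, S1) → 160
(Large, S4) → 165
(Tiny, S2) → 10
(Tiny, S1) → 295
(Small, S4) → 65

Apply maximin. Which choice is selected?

Row minima: Tiny=10, Small=65, Medium=-45, Large=-110
Best worst-case = 65 → Small.

Small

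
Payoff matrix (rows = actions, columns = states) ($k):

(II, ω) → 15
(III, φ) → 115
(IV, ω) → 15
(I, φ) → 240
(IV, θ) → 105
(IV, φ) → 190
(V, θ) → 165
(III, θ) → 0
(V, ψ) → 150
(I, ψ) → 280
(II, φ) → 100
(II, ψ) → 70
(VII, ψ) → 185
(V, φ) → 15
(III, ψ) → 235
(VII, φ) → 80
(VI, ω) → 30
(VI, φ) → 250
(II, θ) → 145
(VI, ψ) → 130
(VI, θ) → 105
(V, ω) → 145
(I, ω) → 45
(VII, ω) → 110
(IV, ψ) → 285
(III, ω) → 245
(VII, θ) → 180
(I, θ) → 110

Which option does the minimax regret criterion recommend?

VII

Column bests: θ=180, φ=250, ψ=285, ω=245.
I regrets: 70, 10, 5, 200 → max 200
II regrets: 35, 150, 215, 230 → max 230
III regrets: 180, 135, 50, 0 → max 180
IV regrets: 75, 60, 0, 230 → max 230
V regrets: 15, 235, 135, 100 → max 235
VI regrets: 75, 0, 155, 215 → max 215
VII regrets: 0, 170, 100, 135 → max 170
Smallest max regret = 170 → VII.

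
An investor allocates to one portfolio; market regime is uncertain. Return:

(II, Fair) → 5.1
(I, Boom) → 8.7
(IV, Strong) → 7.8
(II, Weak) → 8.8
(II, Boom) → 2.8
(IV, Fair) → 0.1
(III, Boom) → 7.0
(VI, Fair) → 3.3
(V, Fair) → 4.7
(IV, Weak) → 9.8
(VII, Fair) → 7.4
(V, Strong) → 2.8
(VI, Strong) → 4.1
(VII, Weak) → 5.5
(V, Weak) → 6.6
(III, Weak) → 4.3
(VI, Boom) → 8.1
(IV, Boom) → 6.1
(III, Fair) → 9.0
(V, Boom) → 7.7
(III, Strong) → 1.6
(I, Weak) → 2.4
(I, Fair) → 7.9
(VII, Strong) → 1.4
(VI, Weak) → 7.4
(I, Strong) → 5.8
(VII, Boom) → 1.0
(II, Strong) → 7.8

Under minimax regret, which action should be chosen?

V

Column bests: Weak=9.8, Fair=9.0, Strong=7.8, Boom=8.7.
I regrets: 7.4, 1.1, 2.0, 0.0 → max 7.4
II regrets: 1.0, 3.9, 0.0, 5.9 → max 5.9
III regrets: 5.5, 0.0, 6.2, 1.7 → max 6.2
IV regrets: 0.0, 8.9, 0.0, 2.6 → max 8.9
V regrets: 3.2, 4.3, 5.0, 1.0 → max 5.0
VI regrets: 2.4, 5.7, 3.7, 0.6 → max 5.7
VII regrets: 4.3, 1.6, 6.4, 7.7 → max 7.7
Smallest max regret = 5.0 → V.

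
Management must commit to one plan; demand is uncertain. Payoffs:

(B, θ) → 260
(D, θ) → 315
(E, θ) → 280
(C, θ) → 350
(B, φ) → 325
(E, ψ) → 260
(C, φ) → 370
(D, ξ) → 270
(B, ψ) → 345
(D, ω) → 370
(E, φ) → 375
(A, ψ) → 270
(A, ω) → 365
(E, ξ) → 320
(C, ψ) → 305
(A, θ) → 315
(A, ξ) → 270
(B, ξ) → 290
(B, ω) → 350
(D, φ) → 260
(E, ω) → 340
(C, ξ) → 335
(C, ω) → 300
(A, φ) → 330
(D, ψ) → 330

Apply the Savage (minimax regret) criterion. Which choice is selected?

Column bests: θ=350, φ=375, ψ=345, ω=370, ξ=335.
A regrets: 35, 45, 75, 5, 65 → max 75
B regrets: 90, 50, 0, 20, 45 → max 90
C regrets: 0, 5, 40, 70, 0 → max 70
D regrets: 35, 115, 15, 0, 65 → max 115
E regrets: 70, 0, 85, 30, 15 → max 85
Smallest max regret = 70 → C.

C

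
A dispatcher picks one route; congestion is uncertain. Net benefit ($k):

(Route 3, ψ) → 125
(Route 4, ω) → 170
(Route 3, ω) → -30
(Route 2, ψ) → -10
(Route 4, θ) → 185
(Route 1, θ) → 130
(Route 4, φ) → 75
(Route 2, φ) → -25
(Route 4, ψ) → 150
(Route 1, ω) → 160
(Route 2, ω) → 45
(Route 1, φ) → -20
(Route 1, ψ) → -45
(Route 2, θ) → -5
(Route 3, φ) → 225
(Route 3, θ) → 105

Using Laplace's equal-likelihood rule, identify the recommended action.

Row averages: Route 1=56.25, Route 2=1.25, Route 3=106.25, Route 4=145
Highest average = 145 → Route 4.

Route 4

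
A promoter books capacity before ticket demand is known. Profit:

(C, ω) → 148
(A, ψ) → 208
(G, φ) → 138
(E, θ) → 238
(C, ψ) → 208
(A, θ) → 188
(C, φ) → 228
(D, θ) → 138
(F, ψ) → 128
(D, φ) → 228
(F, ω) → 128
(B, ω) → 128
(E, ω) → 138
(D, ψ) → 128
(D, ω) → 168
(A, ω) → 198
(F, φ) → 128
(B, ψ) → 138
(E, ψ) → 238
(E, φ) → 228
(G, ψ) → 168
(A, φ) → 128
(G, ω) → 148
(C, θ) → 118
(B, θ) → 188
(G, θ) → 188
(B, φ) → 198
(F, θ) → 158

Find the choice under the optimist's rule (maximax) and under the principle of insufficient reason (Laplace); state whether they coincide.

maximax → E; laplace → E (agree)

Row maxima: A=208, B=198, C=228, D=228, E=238, F=158, G=188
Best best-case = 238 → E.
Row averages: A=180.5, B=163, C=175.5, D=165.5, E=210.5, F=135.5, G=160.5
Highest average = 210.5 → E.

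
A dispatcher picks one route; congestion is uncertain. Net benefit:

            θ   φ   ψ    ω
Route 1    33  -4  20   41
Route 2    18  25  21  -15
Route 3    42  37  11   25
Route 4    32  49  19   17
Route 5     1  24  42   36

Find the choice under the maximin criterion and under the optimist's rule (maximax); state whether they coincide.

maximin → Route 4; maximax → Route 4 (agree)

Row minima: Route 1=-4, Route 2=-15, Route 3=11, Route 4=17, Route 5=1
Best worst-case = 17 → Route 4.
Row maxima: Route 1=41, Route 2=25, Route 3=42, Route 4=49, Route 5=42
Best best-case = 49 → Route 4.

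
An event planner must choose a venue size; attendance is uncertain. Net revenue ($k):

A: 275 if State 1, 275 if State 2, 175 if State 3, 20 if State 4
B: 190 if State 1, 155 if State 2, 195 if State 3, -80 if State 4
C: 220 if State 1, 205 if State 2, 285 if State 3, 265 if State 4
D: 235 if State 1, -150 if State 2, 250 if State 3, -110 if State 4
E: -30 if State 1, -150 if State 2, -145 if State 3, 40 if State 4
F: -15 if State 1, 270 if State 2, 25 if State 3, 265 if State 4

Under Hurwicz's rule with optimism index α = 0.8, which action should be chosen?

C

A: 0.8·275 + 0.2·20 = 224
B: 0.8·195 + 0.2·(-80) = 140
C: 0.8·285 + 0.2·205 = 269
D: 0.8·250 + 0.2·(-150) = 170
E: 0.8·40 + 0.2·(-150) = 2
F: 0.8·270 + 0.2·(-15) = 213
Highest Hurwicz score = 269 → C.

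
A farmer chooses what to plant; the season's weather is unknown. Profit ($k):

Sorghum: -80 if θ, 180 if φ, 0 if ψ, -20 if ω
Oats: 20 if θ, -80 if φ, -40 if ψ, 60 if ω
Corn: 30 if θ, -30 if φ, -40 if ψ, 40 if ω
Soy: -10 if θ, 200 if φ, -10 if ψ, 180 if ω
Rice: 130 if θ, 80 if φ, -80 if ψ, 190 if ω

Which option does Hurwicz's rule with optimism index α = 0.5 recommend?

Sorghum: 0.5·180 + 0.5·(-80) = 50
Oats: 0.5·60 + 0.5·(-80) = -10
Corn: 0.5·40 + 0.5·(-40) = 0
Soy: 0.5·200 + 0.5·(-10) = 95
Rice: 0.5·190 + 0.5·(-80) = 55
Highest Hurwicz score = 95 → Soy.

Soy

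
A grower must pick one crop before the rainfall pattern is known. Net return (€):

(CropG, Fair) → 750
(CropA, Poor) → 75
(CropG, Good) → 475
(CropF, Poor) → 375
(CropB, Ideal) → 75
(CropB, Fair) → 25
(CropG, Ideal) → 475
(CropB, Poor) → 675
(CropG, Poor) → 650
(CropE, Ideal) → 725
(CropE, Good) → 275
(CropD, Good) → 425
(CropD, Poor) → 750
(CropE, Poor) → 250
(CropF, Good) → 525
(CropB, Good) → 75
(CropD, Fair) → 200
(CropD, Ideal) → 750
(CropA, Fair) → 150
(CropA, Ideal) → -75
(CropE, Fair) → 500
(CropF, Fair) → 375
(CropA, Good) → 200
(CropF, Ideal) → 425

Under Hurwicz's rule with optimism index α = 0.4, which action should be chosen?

CropA: 0.4·200 + 0.6·(-75) = 35
CropF: 0.4·525 + 0.6·375 = 435
CropG: 0.4·750 + 0.6·475 = 585
CropD: 0.4·750 + 0.6·200 = 420
CropB: 0.4·675 + 0.6·25 = 285
CropE: 0.4·725 + 0.6·250 = 440
Highest Hurwicz score = 585 → CropG.

CropG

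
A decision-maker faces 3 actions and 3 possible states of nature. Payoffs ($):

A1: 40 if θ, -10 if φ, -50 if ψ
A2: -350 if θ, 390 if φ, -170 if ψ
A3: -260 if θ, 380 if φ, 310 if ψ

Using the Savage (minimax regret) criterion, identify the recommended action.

A3

Column bests: θ=40, φ=390, ψ=310.
A1 regrets: 0, 400, 360 → max 400
A2 regrets: 390, 0, 480 → max 480
A3 regrets: 300, 10, 0 → max 300
Smallest max regret = 300 → A3.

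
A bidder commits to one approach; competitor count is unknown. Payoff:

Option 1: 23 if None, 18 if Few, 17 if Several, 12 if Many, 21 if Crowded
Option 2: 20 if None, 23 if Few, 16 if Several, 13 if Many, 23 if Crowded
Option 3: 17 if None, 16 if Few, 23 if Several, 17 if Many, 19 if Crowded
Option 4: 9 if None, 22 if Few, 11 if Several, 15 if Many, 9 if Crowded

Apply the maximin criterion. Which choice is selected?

Option 3

Row minima: Option 1=12, Option 2=13, Option 3=16, Option 4=9
Best worst-case = 16 → Option 3.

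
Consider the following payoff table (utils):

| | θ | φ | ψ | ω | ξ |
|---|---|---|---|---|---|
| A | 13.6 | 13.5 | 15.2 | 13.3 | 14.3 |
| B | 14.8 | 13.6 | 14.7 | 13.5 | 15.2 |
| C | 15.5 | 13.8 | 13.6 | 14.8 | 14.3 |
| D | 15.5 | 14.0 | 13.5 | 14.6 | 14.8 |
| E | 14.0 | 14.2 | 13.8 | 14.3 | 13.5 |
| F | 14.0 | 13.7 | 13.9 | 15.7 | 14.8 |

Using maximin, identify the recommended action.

Row minima: A=13.3, B=13.5, C=13.6, D=13.5, E=13.5, F=13.7
Best worst-case = 13.7 → F.

F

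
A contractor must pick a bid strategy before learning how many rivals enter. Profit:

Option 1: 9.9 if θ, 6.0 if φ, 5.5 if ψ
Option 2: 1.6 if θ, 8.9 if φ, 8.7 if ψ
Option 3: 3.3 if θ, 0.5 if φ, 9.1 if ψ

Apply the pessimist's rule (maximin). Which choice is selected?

Option 1

Row minima: Option 1=5.5, Option 2=1.6, Option 3=0.5
Best worst-case = 5.5 → Option 1.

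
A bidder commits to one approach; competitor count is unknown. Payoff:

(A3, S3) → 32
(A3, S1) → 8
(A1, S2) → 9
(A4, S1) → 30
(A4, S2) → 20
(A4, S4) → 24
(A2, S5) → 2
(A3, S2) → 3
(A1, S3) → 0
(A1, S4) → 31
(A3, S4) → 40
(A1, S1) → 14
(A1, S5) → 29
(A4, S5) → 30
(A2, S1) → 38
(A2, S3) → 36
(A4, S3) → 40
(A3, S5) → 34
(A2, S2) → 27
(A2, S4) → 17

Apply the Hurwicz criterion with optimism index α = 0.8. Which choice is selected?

A4

A1: 0.8·31 + 0.2·0 = 24.8
A2: 0.8·38 + 0.2·2 = 30.8
A3: 0.8·40 + 0.2·3 = 32.6
A4: 0.8·40 + 0.2·20 = 36
Highest Hurwicz score = 36 → A4.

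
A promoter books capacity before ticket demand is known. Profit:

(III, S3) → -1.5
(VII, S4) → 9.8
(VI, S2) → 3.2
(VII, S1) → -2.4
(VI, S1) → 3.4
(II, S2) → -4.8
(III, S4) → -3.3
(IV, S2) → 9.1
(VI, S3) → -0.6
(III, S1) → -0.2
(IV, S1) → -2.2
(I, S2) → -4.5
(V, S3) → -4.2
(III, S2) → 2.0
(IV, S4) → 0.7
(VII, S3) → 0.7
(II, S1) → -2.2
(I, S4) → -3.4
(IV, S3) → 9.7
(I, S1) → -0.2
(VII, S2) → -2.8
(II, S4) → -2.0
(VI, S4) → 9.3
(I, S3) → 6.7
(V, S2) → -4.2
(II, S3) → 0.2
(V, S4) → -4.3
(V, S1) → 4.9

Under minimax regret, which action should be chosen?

Column bests: S1=4.9, S2=9.1, S3=9.7, S4=9.8.
I regrets: 5.1, 13.6, 3.0, 13.2 → max 13.6
II regrets: 7.1, 13.9, 9.5, 11.8 → max 13.9
III regrets: 5.1, 7.1, 11.2, 13.1 → max 13.1
IV regrets: 7.1, 0.0, 0.0, 9.1 → max 9.1
V regrets: 0.0, 13.3, 13.9, 14.1 → max 14.1
VI regrets: 1.5, 5.9, 10.3, 0.5 → max 10.3
VII regrets: 7.3, 11.9, 9.0, 0.0 → max 11.9
Smallest max regret = 9.1 → IV.

IV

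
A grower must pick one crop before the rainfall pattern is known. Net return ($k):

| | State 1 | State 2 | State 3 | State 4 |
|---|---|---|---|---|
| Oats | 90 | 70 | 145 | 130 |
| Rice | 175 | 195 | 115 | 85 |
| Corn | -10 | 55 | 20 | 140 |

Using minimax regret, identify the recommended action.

Rice

Column bests: State 1=175, State 2=195, State 3=145, State 4=140.
Oats regrets: 85, 125, 0, 10 → max 125
Rice regrets: 0, 0, 30, 55 → max 55
Corn regrets: 185, 140, 125, 0 → max 185
Smallest max regret = 55 → Rice.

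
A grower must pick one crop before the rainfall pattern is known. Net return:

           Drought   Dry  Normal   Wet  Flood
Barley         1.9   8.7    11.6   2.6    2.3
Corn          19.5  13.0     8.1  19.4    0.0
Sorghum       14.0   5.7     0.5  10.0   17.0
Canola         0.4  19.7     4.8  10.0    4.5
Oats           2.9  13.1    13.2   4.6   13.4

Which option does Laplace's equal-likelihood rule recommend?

Corn

Row averages: Barley=5.42, Corn=12, Sorghum=9.44, Canola=7.88, Oats=9.44
Highest average = 12 → Corn.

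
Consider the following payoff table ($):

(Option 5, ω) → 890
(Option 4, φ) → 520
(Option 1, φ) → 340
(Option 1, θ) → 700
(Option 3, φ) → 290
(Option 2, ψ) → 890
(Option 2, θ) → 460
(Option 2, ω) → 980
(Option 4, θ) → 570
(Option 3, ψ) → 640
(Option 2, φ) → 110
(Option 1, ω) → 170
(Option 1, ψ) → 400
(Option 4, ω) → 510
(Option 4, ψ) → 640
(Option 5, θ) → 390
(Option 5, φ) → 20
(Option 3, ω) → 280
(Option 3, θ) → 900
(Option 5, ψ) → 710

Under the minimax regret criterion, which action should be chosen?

Option 2

Column bests: θ=900, φ=520, ψ=890, ω=980.
Option 1 regrets: 200, 180, 490, 810 → max 810
Option 2 regrets: 440, 410, 0, 0 → max 440
Option 3 regrets: 0, 230, 250, 700 → max 700
Option 4 regrets: 330, 0, 250, 470 → max 470
Option 5 regrets: 510, 500, 180, 90 → max 510
Smallest max regret = 440 → Option 2.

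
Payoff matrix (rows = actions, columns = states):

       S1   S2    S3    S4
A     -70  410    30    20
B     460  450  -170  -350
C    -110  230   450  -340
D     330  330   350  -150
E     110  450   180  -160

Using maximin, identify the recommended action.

Row minima: A=-70, B=-350, C=-340, D=-150, E=-160
Best worst-case = -70 → A.

A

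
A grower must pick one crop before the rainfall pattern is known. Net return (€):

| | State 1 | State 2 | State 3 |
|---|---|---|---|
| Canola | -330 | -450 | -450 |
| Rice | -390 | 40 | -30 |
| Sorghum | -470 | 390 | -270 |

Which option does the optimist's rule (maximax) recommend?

Row maxima: Canola=-330, Rice=40, Sorghum=390
Best best-case = 390 → Sorghum.

Sorghum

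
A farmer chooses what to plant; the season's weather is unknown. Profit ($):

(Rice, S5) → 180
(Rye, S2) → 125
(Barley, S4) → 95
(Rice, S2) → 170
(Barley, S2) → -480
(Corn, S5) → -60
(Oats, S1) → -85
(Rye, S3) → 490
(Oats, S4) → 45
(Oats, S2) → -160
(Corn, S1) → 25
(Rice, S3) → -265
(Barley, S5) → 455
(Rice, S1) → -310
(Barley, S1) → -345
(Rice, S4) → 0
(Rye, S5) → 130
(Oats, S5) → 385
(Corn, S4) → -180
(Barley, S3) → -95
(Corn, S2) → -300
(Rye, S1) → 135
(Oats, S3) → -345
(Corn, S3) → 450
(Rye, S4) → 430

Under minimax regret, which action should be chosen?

Rye

Column bests: S1=135, S2=170, S3=490, S4=430, S5=455.
Rice regrets: 445, 0, 755, 430, 275 → max 755
Corn regrets: 110, 470, 40, 610, 515 → max 610
Rye regrets: 0, 45, 0, 0, 325 → max 325
Oats regrets: 220, 330, 835, 385, 70 → max 835
Barley regrets: 480, 650, 585, 335, 0 → max 650
Smallest max regret = 325 → Rye.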